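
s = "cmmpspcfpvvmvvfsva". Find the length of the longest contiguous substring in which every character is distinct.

4

[c] len 1
[c, m] len 2
[m] len 1
[m, p] len 2
[m, p, s] len 3
[s, p] len 2
[s, p, c] len 3
[s, p, c, f] len 4
[c, f, p] len 3
[c, f, p, v] len 4
[v] len 1
[v, m] len 2
[m, v] len 2
[v] len 1
[v, f] len 2
[v, f, s] len 3
[f, s, v] len 3
[f, s, v, a] len 4
Longest all-distinct length: 4.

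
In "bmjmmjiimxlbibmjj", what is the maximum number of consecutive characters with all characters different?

5

[b] len 1
[b, m] len 2
[b, m, j] len 3
[j, m] len 2
[m] len 1
[m, j] len 2
[m, j, i] len 3
[i] len 1
[i, m] len 2
[i, m, x] len 3
[i, m, x, l] len 4
[i, m, x, l, b] len 5
[m, x, l, b, i] len 5
[i, b] len 2
[i, b, m] len 3
[i, b, m, j] len 4
[j] len 1
Longest all-distinct length: 5.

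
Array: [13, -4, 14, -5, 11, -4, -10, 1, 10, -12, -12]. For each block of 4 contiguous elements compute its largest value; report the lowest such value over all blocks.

10

Window maxs for each of the 8 positions:
(13, -4, 14, -5) → max 14
(-4, 14, -5, 11) → max 14
(14, -5, 11, -4) → max 14
(-5, 11, -4, -10) → max 11
(11, -4, -10, 1) → max 11
(-4, -10, 1, 10) → max 10
(-10, 1, 10, -12) → max 10
(1, 10, -12, -12) → max 10
Lowest of these is 10.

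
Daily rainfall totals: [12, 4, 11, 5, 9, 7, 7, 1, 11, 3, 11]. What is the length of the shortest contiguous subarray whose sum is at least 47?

6

add 12: running sum 12 < 47
add 4: running sum 16 < 47
add 11: running sum 27 < 47
add 5: running sum 32 < 47
add 9: running sum 41 < 47
add 7: shortest ending here [12, 4, 11, 5, 9, 7] sum 48, len 6
add 7: shortest ending here [12, 4, 11, 5, 9, 7, 7] sum 55, len 7
add 1: shortest ending here [12, 4, 11, 5, 9, 7, 7, 1] sum 56, len 8
add 11: shortest ending here [11, 5, 9, 7, 7, 1, 11] sum 51, len 7
add 3: shortest ending here [11, 5, 9, 7, 7, 1, 11, 3] sum 54, len 8
add 11: shortest ending here [9, 7, 7, 1, 11, 3, 11] sum 49, len 7
Shortest qualifying length: 6.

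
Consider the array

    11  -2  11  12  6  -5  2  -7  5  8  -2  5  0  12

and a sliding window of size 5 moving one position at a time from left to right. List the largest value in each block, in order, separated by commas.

11 -2 11 12 6 → max 12
-2 11 12 6 -5 → max 12
11 12 6 -5 2 → max 12
12 6 -5 2 -7 → max 12
6 -5 2 -7 5 → max 6
-5 2 -7 5 8 → max 8
2 -7 5 8 -2 → max 8
-7 5 8 -2 5 → max 8
5 8 -2 5 0 → max 8
8 -2 5 0 12 → max 12

12, 12, 12, 12, 6, 8, 8, 8, 8, 12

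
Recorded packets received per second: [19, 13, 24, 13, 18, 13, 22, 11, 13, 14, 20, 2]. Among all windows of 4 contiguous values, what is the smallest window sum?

[19, 13, 24, 13] → sum 69
[13, 24, 13, 18] → sum 68
[24, 13, 18, 13] → sum 68
[13, 18, 13, 22] → sum 66
[18, 13, 22, 11] → sum 64
[13, 22, 11, 13] → sum 59
[22, 11, 13, 14] → sum 60
[11, 13, 14, 20] → sum 58
[13, 14, 20, 2] → sum 49
Smallest of these is 49.

49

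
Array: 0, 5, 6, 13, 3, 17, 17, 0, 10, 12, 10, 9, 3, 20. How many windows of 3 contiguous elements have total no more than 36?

11

0 5 6 → sum 11  ≤ 36 ✓
5 6 13 → sum 24  ≤ 36 ✓
6 13 3 → sum 22  ≤ 36 ✓
13 3 17 → sum 33  ≤ 36 ✓
3 17 17 → sum 37
17 17 0 → sum 34  ≤ 36 ✓
17 0 10 → sum 27  ≤ 36 ✓
0 10 12 → sum 22  ≤ 36 ✓
10 12 10 → sum 32  ≤ 36 ✓
12 10 9 → sum 31  ≤ 36 ✓
10 9 3 → sum 22  ≤ 36 ✓
9 3 20 → sum 32  ≤ 36 ✓
11 windows satisfy the condition.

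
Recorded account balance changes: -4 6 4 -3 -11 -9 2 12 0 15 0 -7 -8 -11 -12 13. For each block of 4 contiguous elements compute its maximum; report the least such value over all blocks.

Each size-4 window and its max:
(-4, 6, 4, -3) → max 6
(6, 4, -3, -11) → max 6
(4, -3, -11, -9) → max 4
(-3, -11, -9, 2) → max 2
(-11, -9, 2, 12) → max 12
(-9, 2, 12, 0) → max 12
(2, 12, 0, 15) → max 15
(12, 0, 15, 0) → max 15
(0, 15, 0, -7) → max 15
(15, 0, -7, -8) → max 15
(0, -7, -8, -11) → max 0
(-7, -8, -11, -12) → max -7
(-8, -11, -12, 13) → max 13
Least of these is -7.

-7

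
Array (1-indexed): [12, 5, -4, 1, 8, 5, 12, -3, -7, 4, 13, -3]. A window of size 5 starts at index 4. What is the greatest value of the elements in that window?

12

Elements at indices 4..8: 1, 8, 5, 12, -3
max(1, 8, 5, 12, -3) = 12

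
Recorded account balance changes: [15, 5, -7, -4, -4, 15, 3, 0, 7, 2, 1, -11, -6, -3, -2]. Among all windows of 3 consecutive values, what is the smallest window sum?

-20

(15, 5, -7) → sum 13
(5, -7, -4) → sum -6
(-7, -4, -4) → sum -15
(-4, -4, 15) → sum 7
(-4, 15, 3) → sum 14
(15, 3, 0) → sum 18
(3, 0, 7) → sum 10
(0, 7, 2) → sum 9
(7, 2, 1) → sum 10
(2, 1, -11) → sum -8
(1, -11, -6) → sum -16
(-11, -6, -3) → sum -20
(-6, -3, -2) → sum -11
Smallest of these is -20.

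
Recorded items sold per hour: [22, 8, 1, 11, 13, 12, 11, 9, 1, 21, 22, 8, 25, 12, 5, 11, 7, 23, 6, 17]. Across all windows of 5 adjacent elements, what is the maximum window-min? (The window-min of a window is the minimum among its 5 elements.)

9

[22, 8, 1, 11, 13] → min 1
[8, 1, 11, 13, 12] → min 1
[1, 11, 13, 12, 11] → min 1
[11, 13, 12, 11, 9] → min 9
[13, 12, 11, 9, 1] → min 1
[12, 11, 9, 1, 21] → min 1
[11, 9, 1, 21, 22] → min 1
[9, 1, 21, 22, 8] → min 1
[1, 21, 22, 8, 25] → min 1
[21, 22, 8, 25, 12] → min 8
[22, 8, 25, 12, 5] → min 5
[8, 25, 12, 5, 11] → min 5
[25, 12, 5, 11, 7] → min 5
[12, 5, 11, 7, 23] → min 5
[5, 11, 7, 23, 6] → min 5
[11, 7, 23, 6, 17] → min 6
Maximum of these is 9.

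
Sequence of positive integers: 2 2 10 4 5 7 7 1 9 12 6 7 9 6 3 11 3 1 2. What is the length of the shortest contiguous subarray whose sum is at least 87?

add 2: running sum 2 < 87
add 2: running sum 4 < 87
add 10: running sum 14 < 87
add 4: running sum 18 < 87
add 5: running sum 23 < 87
add 7: running sum 30 < 87
add 7: running sum 37 < 87
add 1: running sum 38 < 87
add 9: running sum 47 < 87
add 12: running sum 59 < 87
add 6: running sum 65 < 87
add 7: running sum 72 < 87
add 9: running sum 81 < 87
end 13: [2, 2, 10, 4, 5, 7, 7, 1, 9, 12, 6, 7, 9, 6] sum 87, len 14
end 14: [2, 10, 4, 5, 7, 7, 1, 9, 12, 6, 7, 9, 6, 3] sum 88, len 14
end 15: [4, 5, 7, 7, 1, 9, 12, 6, 7, 9, 6, 3, 11] sum 87, len 13
end 16: [4, 5, 7, 7, 1, 9, 12, 6, 7, 9, 6, 3, 11, 3] sum 90, len 14
end 17: [5, 7, 7, 1, 9, 12, 6, 7, 9, 6, 3, 11, 3, 1] sum 87, len 14
end 18: [5, 7, 7, 1, 9, 12, 6, 7, 9, 6, 3, 11, 3, 1, 2] sum 89, len 15
Shortest qualifying length: 13.

13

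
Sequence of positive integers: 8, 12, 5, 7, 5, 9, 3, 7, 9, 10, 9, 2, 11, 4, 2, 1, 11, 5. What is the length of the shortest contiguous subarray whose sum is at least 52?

7

add 8: running sum 8 < 52
add 12: running sum 20 < 52
add 5: running sum 25 < 52
add 7: running sum 32 < 52
add 5: running sum 37 < 52
add 9: running sum 46 < 52
add 3: running sum 49 < 52
add 7: shortest ending here [8, 12, 5, 7, 5, 9, 3, 7] sum 56, len 8
add 9: shortest ending here [12, 5, 7, 5, 9, 3, 7, 9] sum 57, len 8
add 10: shortest ending here [5, 7, 5, 9, 3, 7, 9, 10] sum 55, len 8
add 9: shortest ending here [5, 9, 3, 7, 9, 10, 9] sum 52, len 7
add 2: shortest ending here [5, 9, 3, 7, 9, 10, 9, 2] sum 54, len 8
add 11: shortest ending here [9, 3, 7, 9, 10, 9, 2, 11] sum 60, len 8
add 4: shortest ending here [7, 9, 10, 9, 2, 11, 4] sum 52, len 7
add 2: shortest ending here [7, 9, 10, 9, 2, 11, 4, 2] sum 54, len 8
add 1: shortest ending here [7, 9, 10, 9, 2, 11, 4, 2, 1] sum 55, len 9
add 11: shortest ending here [9, 10, 9, 2, 11, 4, 2, 1, 11] sum 59, len 9
add 5: shortest ending here [10, 9, 2, 11, 4, 2, 1, 11, 5] sum 55, len 9
Shortest qualifying length: 7.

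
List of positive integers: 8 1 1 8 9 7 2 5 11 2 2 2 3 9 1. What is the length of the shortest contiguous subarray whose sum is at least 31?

add 8: running sum 8 < 31
add 1: running sum 9 < 31
add 1: running sum 10 < 31
add 8: running sum 18 < 31
add 9: running sum 27 < 31
add 7: shortest ending here [8, 1, 1, 8, 9, 7] sum 34, len 6
add 2: shortest ending here [8, 1, 1, 8, 9, 7, 2] sum 36, len 7
add 5: shortest ending here [8, 9, 7, 2, 5] sum 31, len 5
add 11: shortest ending here [9, 7, 2, 5, 11] sum 34, len 5
add 2: shortest ending here [9, 7, 2, 5, 11, 2] sum 36, len 6
add 2: shortest ending here [9, 7, 2, 5, 11, 2, 2] sum 38, len 7
add 2: shortest ending here [7, 2, 5, 11, 2, 2, 2] sum 31, len 7
add 3: shortest ending here [7, 2, 5, 11, 2, 2, 2, 3] sum 34, len 8
add 9: shortest ending here [5, 11, 2, 2, 2, 3, 9] sum 34, len 7
add 1: shortest ending here [5, 11, 2, 2, 2, 3, 9, 1] sum 35, len 8
Shortest qualifying length: 5.

5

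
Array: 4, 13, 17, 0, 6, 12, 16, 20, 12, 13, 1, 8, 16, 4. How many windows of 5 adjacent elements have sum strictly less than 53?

4 13 17 0 6 → sum 40  < 53 ✓
13 17 0 6 12 → sum 48  < 53 ✓
17 0 6 12 16 → sum 51  < 53 ✓
0 6 12 16 20 → sum 54
6 12 16 20 12 → sum 66
12 16 20 12 13 → sum 73
16 20 12 13 1 → sum 62
20 12 13 1 8 → sum 54
12 13 1 8 16 → sum 50  < 53 ✓
13 1 8 16 4 → sum 42  < 53 ✓
5 windows satisfy the condition.

5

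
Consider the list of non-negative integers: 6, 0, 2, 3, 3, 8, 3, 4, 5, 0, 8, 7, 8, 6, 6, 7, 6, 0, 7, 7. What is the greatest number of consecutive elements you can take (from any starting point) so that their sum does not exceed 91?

19

add 6: [6] sum 6, len 1
add 0: [6, 0] sum 6, len 2
add 2: [6, 0, 2] sum 8, len 3
add 3: [6, 0, 2, 3] sum 11, len 4
add 3: [6, 0, 2, 3, 3] sum 14, len 5
add 8: [6, 0, 2, 3, 3, 8] sum 22, len 6
add 3: [6, 0, 2, 3, 3, 8, 3] sum 25, len 7
add 4: [6, 0, 2, 3, 3, 8, 3, 4] sum 29, len 8
add 5: [6, 0, 2, 3, 3, 8, 3, 4, 5] sum 34, len 9
add 0: [6, 0, 2, 3, 3, 8, 3, 4, 5, 0] sum 34, len 10
add 8: [6, 0, 2, 3, 3, 8, 3, 4, 5, 0, 8] sum 42, len 11
add 7: [6, 0, 2, 3, 3, 8, 3, 4, 5, 0, 8, 7] sum 49, len 12
add 8: [6, 0, 2, 3, 3, 8, 3, 4, 5, 0, 8, 7, 8] sum 57, len 13
add 6: [6, 0, 2, 3, 3, 8, 3, 4, 5, 0, 8, 7, 8, 6] sum 63, len 14
add 6: [6, 0, 2, 3, 3, 8, 3, 4, 5, 0, 8, 7, 8, 6, 6] sum 69, len 15
add 7: [6, 0, 2, 3, 3, 8, 3, 4, 5, 0, 8, 7, 8, 6, 6, 7] sum 76, len 16
add 6: [6, 0, 2, 3, 3, 8, 3, 4, 5, 0, 8, 7, 8, 6, 6, 7, 6] sum 82, len 17
add 0: [6, 0, 2, 3, 3, 8, 3, 4, 5, 0, 8, 7, 8, 6, 6, 7, 6, 0] sum 82, len 18
add 7: [6, 0, 2, 3, 3, 8, 3, 4, 5, 0, 8, 7, 8, 6, 6, 7, 6, 0, 7] sum 89, len 19
add 7: [0, 2, 3, 3, 8, 3, 4, 5, 0, 8, 7, 8, 6, 6, 7, 6, 0, 7, 7] sum 90, len 19
Longest length seen: 19.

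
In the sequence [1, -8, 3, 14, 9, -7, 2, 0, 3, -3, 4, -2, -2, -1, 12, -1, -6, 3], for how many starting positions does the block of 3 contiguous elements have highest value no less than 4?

(1, -8, 3) → max 3
(-8, 3, 14) → max 14  ≥ 4 ✓
(3, 14, 9) → max 14  ≥ 4 ✓
(14, 9, -7) → max 14  ≥ 4 ✓
(9, -7, 2) → max 9  ≥ 4 ✓
(-7, 2, 0) → max 2
(2, 0, 3) → max 3
(0, 3, -3) → max 3
(3, -3, 4) → max 4  ≥ 4 ✓
(-3, 4, -2) → max 4  ≥ 4 ✓
(4, -2, -2) → max 4  ≥ 4 ✓
(-2, -2, -1) → max -1
(-2, -1, 12) → max 12  ≥ 4 ✓
(-1, 12, -1) → max 12  ≥ 4 ✓
(12, -1, -6) → max 12  ≥ 4 ✓
(-1, -6, 3) → max 3
10 windows satisfy the condition.

10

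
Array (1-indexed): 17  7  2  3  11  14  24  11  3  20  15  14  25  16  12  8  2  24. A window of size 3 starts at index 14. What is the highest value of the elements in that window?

16

Elements at indices 14..16: 16, 12, 8
max(16, 12, 8) = 16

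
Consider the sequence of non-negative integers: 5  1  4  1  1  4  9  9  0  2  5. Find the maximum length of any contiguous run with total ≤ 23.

6

Extend to the right; shrink from the left whenever the sum exceeds 23:
add 5: [5] sum 5, len 1
add 1: [5, 1] sum 6, len 2
add 4: [5, 1, 4] sum 10, len 3
add 1: [5, 1, 4, 1] sum 11, len 4
add 1: [5, 1, 4, 1, 1] sum 12, len 5
add 4: [5, 1, 4, 1, 1, 4] sum 16, len 6
add 9: [1, 4, 1, 1, 4, 9] sum 20, len 6
add 9: [1, 4, 9, 9] sum 23, len 4
add 0: [1, 4, 9, 9, 0] sum 23, len 5
add 2: [9, 9, 0, 2] sum 20, len 4
add 5: [9, 0, 2, 5] sum 16, len 4
Longest length seen: 6.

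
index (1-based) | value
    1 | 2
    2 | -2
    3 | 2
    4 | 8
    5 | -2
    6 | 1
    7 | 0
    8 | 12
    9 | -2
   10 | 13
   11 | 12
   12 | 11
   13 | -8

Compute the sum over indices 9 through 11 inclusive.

Elements at indices 9..11: -2, 13, 12
sum(-2, 13, 12) = 23

23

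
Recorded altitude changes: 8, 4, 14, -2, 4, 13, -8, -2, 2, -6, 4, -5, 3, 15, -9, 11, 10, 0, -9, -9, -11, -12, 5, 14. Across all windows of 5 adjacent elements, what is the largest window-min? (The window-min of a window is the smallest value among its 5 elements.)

8 4 14 -2 4 → min -2
4 14 -2 4 13 → min -2
14 -2 4 13 -8 → min -8
-2 4 13 -8 -2 → min -8
4 13 -8 -2 2 → min -8
13 -8 -2 2 -6 → min -8
-8 -2 2 -6 4 → min -8
-2 2 -6 4 -5 → min -6
2 -6 4 -5 3 → min -6
-6 4 -5 3 15 → min -6
4 -5 3 15 -9 → min -9
-5 3 15 -9 11 → min -9
3 15 -9 11 10 → min -9
15 -9 11 10 0 → min -9
-9 11 10 0 -9 → min -9
11 10 0 -9 -9 → min -9
10 0 -9 -9 -11 → min -11
0 -9 -9 -11 -12 → min -12
-9 -9 -11 -12 5 → min -12
-9 -11 -12 5 14 → min -12
Largest of these is -2.

-2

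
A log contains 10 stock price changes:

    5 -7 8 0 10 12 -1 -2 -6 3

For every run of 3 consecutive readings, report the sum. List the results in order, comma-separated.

6, 1, 18, 22, 21, 9, -9, -5

5 -7 8 → sum 6
-7 8 0 → sum 1
8 0 10 → sum 18
0 10 12 → sum 22
10 12 -1 → sum 21
12 -1 -2 → sum 9
-1 -2 -6 → sum -9
-2 -6 3 → sum -5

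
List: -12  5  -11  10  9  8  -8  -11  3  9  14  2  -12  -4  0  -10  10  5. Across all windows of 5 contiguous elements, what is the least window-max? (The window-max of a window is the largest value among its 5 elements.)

2

(-12, 5, -11, 10, 9) → max 10
(5, -11, 10, 9, 8) → max 10
(-11, 10, 9, 8, -8) → max 10
(10, 9, 8, -8, -11) → max 10
(9, 8, -8, -11, 3) → max 9
(8, -8, -11, 3, 9) → max 9
(-8, -11, 3, 9, 14) → max 14
(-11, 3, 9, 14, 2) → max 14
(3, 9, 14, 2, -12) → max 14
(9, 14, 2, -12, -4) → max 14
(14, 2, -12, -4, 0) → max 14
(2, -12, -4, 0, -10) → max 2
(-12, -4, 0, -10, 10) → max 10
(-4, 0, -10, 10, 5) → max 10
Least of these is 2.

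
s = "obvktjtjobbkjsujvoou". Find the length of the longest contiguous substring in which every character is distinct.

add o: [o] len 1
add b: [o, b] len 2
add v: [o, b, v] len 3
add k: [o, b, v, k] len 4
add t: [o, b, v, k, t] len 5
add j: [o, b, v, k, t, j] len 6
add t (repeat t, move left end past it): [j, t] len 2
add j (repeat j, move left end past it): [t, j] len 2
add o: [t, j, o] len 3
add b: [t, j, o, b] len 4
add b (repeat b, move left end past it): [b] len 1
add k: [b, k] len 2
add j: [b, k, j] len 3
add s: [b, k, j, s] len 4
add u: [b, k, j, s, u] len 5
add j (repeat j, move left end past it): [s, u, j] len 3
add v: [s, u, j, v] len 4
add o: [s, u, j, v, o] len 5
add o (repeat o, move left end past it): [o] len 1
add u: [o, u] len 2
Longest all-distinct length: 6.

6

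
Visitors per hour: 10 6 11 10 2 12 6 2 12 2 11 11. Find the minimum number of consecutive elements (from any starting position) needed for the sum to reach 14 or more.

2

add 10: running sum 10 < 14
add 6: shortest ending here [10, 6] sum 16, len 2
add 11: shortest ending here [6, 11] sum 17, len 2
add 10: shortest ending here [11, 10] sum 21, len 2
add 2: shortest ending here [11, 10, 2] sum 23, len 3
add 12: shortest ending here [2, 12] sum 14, len 2
add 6: shortest ending here [12, 6] sum 18, len 2
add 2: shortest ending here [12, 6, 2] sum 20, len 3
add 12: shortest ending here [2, 12] sum 14, len 2
add 2: shortest ending here [12, 2] sum 14, len 2
add 11: shortest ending here [12, 2, 11] sum 25, len 3
add 11: shortest ending here [11, 11] sum 22, len 2
Shortest qualifying length: 2.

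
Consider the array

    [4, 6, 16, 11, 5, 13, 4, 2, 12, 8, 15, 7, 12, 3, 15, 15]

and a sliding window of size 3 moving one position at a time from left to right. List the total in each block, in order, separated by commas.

26, 33, 32, 29, 22, 19, 18, 22, 35, 30, 34, 22, 30, 33

4 6 16 → sum 26
6 16 11 → sum 33
16 11 5 → sum 32
11 5 13 → sum 29
5 13 4 → sum 22
13 4 2 → sum 19
4 2 12 → sum 18
2 12 8 → sum 22
12 8 15 → sum 35
8 15 7 → sum 30
15 7 12 → sum 34
7 12 3 → sum 22
12 3 15 → sum 30
3 15 15 → sum 33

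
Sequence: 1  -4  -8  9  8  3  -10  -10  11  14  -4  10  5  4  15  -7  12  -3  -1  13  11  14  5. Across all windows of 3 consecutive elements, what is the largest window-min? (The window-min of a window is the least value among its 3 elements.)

(1, -4, -8) → min -8
(-4, -8, 9) → min -8
(-8, 9, 8) → min -8
(9, 8, 3) → min 3
(8, 3, -10) → min -10
(3, -10, -10) → min -10
(-10, -10, 11) → min -10
(-10, 11, 14) → min -10
(11, 14, -4) → min -4
(14, -4, 10) → min -4
(-4, 10, 5) → min -4
(10, 5, 4) → min 4
(5, 4, 15) → min 4
(4, 15, -7) → min -7
(15, -7, 12) → min -7
(-7, 12, -3) → min -7
(12, -3, -1) → min -3
(-3, -1, 13) → min -3
(-1, 13, 11) → min -1
(13, 11, 14) → min 11
(11, 14, 5) → min 5
Largest of these is 11.

11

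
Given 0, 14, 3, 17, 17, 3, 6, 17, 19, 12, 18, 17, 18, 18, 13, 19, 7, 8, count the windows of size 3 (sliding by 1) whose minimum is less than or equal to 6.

7

(0, 14, 3) → min 0  ≤ 6 ✓
(14, 3, 17) → min 3  ≤ 6 ✓
(3, 17, 17) → min 3  ≤ 6 ✓
(17, 17, 3) → min 3  ≤ 6 ✓
(17, 3, 6) → min 3  ≤ 6 ✓
(3, 6, 17) → min 3  ≤ 6 ✓
(6, 17, 19) → min 6  ≤ 6 ✓
(17, 19, 12) → min 12
(19, 12, 18) → min 12
(12, 18, 17) → min 12
(18, 17, 18) → min 17
(17, 18, 18) → min 17
(18, 18, 13) → min 13
(18, 13, 19) → min 13
(13, 19, 7) → min 7
(19, 7, 8) → min 7
7 windows satisfy the condition.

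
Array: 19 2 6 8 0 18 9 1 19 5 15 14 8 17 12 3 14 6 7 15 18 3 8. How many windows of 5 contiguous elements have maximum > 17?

12

19 2 6 8 0 → max 19  > 17 ✓
2 6 8 0 18 → max 18  > 17 ✓
6 8 0 18 9 → max 18  > 17 ✓
8 0 18 9 1 → max 18  > 17 ✓
0 18 9 1 19 → max 19  > 17 ✓
18 9 1 19 5 → max 19  > 17 ✓
9 1 19 5 15 → max 19  > 17 ✓
1 19 5 15 14 → max 19  > 17 ✓
19 5 15 14 8 → max 19  > 17 ✓
5 15 14 8 17 → max 17
15 14 8 17 12 → max 17
14 8 17 12 3 → max 17
8 17 12 3 14 → max 17
17 12 3 14 6 → max 17
12 3 14 6 7 → max 14
3 14 6 7 15 → max 15
14 6 7 15 18 → max 18  > 17 ✓
6 7 15 18 3 → max 18  > 17 ✓
7 15 18 3 8 → max 18  > 17 ✓
12 windows satisfy the condition.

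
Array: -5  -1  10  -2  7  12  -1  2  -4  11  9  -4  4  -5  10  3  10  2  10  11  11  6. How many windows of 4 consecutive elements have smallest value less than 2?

(-5, -1, 10, -2) → min -5  < 2 ✓
(-1, 10, -2, 7) → min -2  < 2 ✓
(10, -2, 7, 12) → min -2  < 2 ✓
(-2, 7, 12, -1) → min -2  < 2 ✓
(7, 12, -1, 2) → min -1  < 2 ✓
(12, -1, 2, -4) → min -4  < 2 ✓
(-1, 2, -4, 11) → min -4  < 2 ✓
(2, -4, 11, 9) → min -4  < 2 ✓
(-4, 11, 9, -4) → min -4  < 2 ✓
(11, 9, -4, 4) → min -4  < 2 ✓
(9, -4, 4, -5) → min -5  < 2 ✓
(-4, 4, -5, 10) → min -5  < 2 ✓
(4, -5, 10, 3) → min -5  < 2 ✓
(-5, 10, 3, 10) → min -5  < 2 ✓
(10, 3, 10, 2) → min 2
(3, 10, 2, 10) → min 2
(10, 2, 10, 11) → min 2
(2, 10, 11, 11) → min 2
(10, 11, 11, 6) → min 6
14 windows satisfy the condition.

14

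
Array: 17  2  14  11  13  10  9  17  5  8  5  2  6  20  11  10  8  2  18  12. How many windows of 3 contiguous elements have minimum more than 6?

[17, 2, 14] → min 2
[2, 14, 11] → min 2
[14, 11, 13] → min 11  > 6 ✓
[11, 13, 10] → min 10  > 6 ✓
[13, 10, 9] → min 9  > 6 ✓
[10, 9, 17] → min 9  > 6 ✓
[9, 17, 5] → min 5
[17, 5, 8] → min 5
[5, 8, 5] → min 5
[8, 5, 2] → min 2
[5, 2, 6] → min 2
[2, 6, 20] → min 2
[6, 20, 11] → min 6
[20, 11, 10] → min 10  > 6 ✓
[11, 10, 8] → min 8  > 6 ✓
[10, 8, 2] → min 2
[8, 2, 18] → min 2
[2, 18, 12] → min 2
6 windows satisfy the condition.

6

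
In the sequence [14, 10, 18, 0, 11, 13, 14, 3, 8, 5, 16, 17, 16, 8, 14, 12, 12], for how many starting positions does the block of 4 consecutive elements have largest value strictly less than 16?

5

14 10 18 0 → max 18
10 18 0 11 → max 18
18 0 11 13 → max 18
0 11 13 14 → max 14  < 16 ✓
11 13 14 3 → max 14  < 16 ✓
13 14 3 8 → max 14  < 16 ✓
14 3 8 5 → max 14  < 16 ✓
3 8 5 16 → max 16
8 5 16 17 → max 17
5 16 17 16 → max 17
16 17 16 8 → max 17
17 16 8 14 → max 17
16 8 14 12 → max 16
8 14 12 12 → max 14  < 16 ✓
5 windows satisfy the condition.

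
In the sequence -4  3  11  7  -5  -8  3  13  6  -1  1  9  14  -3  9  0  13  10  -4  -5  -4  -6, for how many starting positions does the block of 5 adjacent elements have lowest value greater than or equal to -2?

-4 3 11 7 -5 → min -5
3 11 7 -5 -8 → min -8
11 7 -5 -8 3 → min -8
7 -5 -8 3 13 → min -8
-5 -8 3 13 6 → min -8
-8 3 13 6 -1 → min -8
3 13 6 -1 1 → min -1  ≥ -2 ✓
13 6 -1 1 9 → min -1  ≥ -2 ✓
6 -1 1 9 14 → min -1  ≥ -2 ✓
-1 1 9 14 -3 → min -3
1 9 14 -3 9 → min -3
9 14 -3 9 0 → min -3
14 -3 9 0 13 → min -3
-3 9 0 13 10 → min -3
9 0 13 10 -4 → min -4
0 13 10 -4 -5 → min -5
13 10 -4 -5 -4 → min -5
10 -4 -5 -4 -6 → min -6
3 windows satisfy the condition.

3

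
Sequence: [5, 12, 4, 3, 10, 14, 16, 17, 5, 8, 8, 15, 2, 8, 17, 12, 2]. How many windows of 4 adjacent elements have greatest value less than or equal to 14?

[5, 12, 4, 3] → max 12  ≤ 14 ✓
[12, 4, 3, 10] → max 12  ≤ 14 ✓
[4, 3, 10, 14] → max 14  ≤ 14 ✓
[3, 10, 14, 16] → max 16
[10, 14, 16, 17] → max 17
[14, 16, 17, 5] → max 17
[16, 17, 5, 8] → max 17
[17, 5, 8, 8] → max 17
[5, 8, 8, 15] → max 15
[8, 8, 15, 2] → max 15
[8, 15, 2, 8] → max 15
[15, 2, 8, 17] → max 17
[2, 8, 17, 12] → max 17
[8, 17, 12, 2] → max 17
3 windows satisfy the condition.

3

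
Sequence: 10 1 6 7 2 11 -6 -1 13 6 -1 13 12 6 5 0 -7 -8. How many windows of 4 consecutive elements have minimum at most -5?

6

10 1 6 7 → min 1
1 6 7 2 → min 1
6 7 2 11 → min 2
7 2 11 -6 → min -6  ≤ -5 ✓
2 11 -6 -1 → min -6  ≤ -5 ✓
11 -6 -1 13 → min -6  ≤ -5 ✓
-6 -1 13 6 → min -6  ≤ -5 ✓
-1 13 6 -1 → min -1
13 6 -1 13 → min -1
6 -1 13 12 → min -1
-1 13 12 6 → min -1
13 12 6 5 → min 5
12 6 5 0 → min 0
6 5 0 -7 → min -7  ≤ -5 ✓
5 0 -7 -8 → min -8  ≤ -5 ✓
6 windows satisfy the condition.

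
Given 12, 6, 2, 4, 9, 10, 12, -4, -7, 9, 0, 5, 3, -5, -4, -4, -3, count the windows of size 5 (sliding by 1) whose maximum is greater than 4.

12

[12, 6, 2, 4, 9] → max 12  > 4 ✓
[6, 2, 4, 9, 10] → max 10  > 4 ✓
[2, 4, 9, 10, 12] → max 12  > 4 ✓
[4, 9, 10, 12, -4] → max 12  > 4 ✓
[9, 10, 12, -4, -7] → max 12  > 4 ✓
[10, 12, -4, -7, 9] → max 12  > 4 ✓
[12, -4, -7, 9, 0] → max 12  > 4 ✓
[-4, -7, 9, 0, 5] → max 9  > 4 ✓
[-7, 9, 0, 5, 3] → max 9  > 4 ✓
[9, 0, 5, 3, -5] → max 9  > 4 ✓
[0, 5, 3, -5, -4] → max 5  > 4 ✓
[5, 3, -5, -4, -4] → max 5  > 4 ✓
[3, -5, -4, -4, -3] → max 3
12 windows satisfy the condition.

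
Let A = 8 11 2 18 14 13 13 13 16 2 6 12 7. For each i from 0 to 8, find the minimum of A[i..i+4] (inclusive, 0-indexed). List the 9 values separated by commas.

(8, 11, 2, 18, 14) → min 2
(11, 2, 18, 14, 13) → min 2
(2, 18, 14, 13, 13) → min 2
(18, 14, 13, 13, 13) → min 13
(14, 13, 13, 13, 16) → min 13
(13, 13, 13, 16, 2) → min 2
(13, 13, 16, 2, 6) → min 2
(13, 16, 2, 6, 12) → min 2
(16, 2, 6, 12, 7) → min 2

2, 2, 2, 13, 13, 2, 2, 2, 2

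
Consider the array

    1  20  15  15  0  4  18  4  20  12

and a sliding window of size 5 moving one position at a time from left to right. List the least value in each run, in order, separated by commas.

1 20 15 15 0 → min 0
20 15 15 0 4 → min 0
15 15 0 4 18 → min 0
15 0 4 18 4 → min 0
0 4 18 4 20 → min 0
4 18 4 20 12 → min 4

0, 0, 0, 0, 0, 4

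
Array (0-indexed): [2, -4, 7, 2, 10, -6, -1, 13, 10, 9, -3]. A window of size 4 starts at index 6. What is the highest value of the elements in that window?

Elements at indices 6..9: -1, 13, 10, 9
max(-1, 13, 10, 9) = 13

13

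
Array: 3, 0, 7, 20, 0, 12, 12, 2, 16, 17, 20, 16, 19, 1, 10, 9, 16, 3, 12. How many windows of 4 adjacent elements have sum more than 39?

(3, 0, 7, 20) → sum 30
(0, 7, 20, 0) → sum 27
(7, 20, 0, 12) → sum 39
(20, 0, 12, 12) → sum 44  > 39 ✓
(0, 12, 12, 2) → sum 26
(12, 12, 2, 16) → sum 42  > 39 ✓
(12, 2, 16, 17) → sum 47  > 39 ✓
(2, 16, 17, 20) → sum 55  > 39 ✓
(16, 17, 20, 16) → sum 69  > 39 ✓
(17, 20, 16, 19) → sum 72  > 39 ✓
(20, 16, 19, 1) → sum 56  > 39 ✓
(16, 19, 1, 10) → sum 46  > 39 ✓
(19, 1, 10, 9) → sum 39
(1, 10, 9, 16) → sum 36
(10, 9, 16, 3) → sum 38
(9, 16, 3, 12) → sum 40  > 39 ✓
9 windows satisfy the condition.

9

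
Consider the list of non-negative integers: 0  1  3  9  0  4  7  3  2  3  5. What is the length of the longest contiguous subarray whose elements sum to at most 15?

5

add 0: [0] sum 0, len 1
add 1: [0, 1] sum 1, len 2
add 3: [0, 1, 3] sum 4, len 3
add 9: [0, 1, 3, 9] sum 13, len 4
add 0: [0, 1, 3, 9, 0] sum 13, len 5
add 4: [9, 0, 4] sum 13, len 3
add 7: [0, 4, 7] sum 11, len 3
add 3: [0, 4, 7, 3] sum 14, len 4
add 2: [7, 3, 2] sum 12, len 3
add 3: [7, 3, 2, 3] sum 15, len 4
add 5: [3, 2, 3, 5] sum 13, len 4
Longest length seen: 5.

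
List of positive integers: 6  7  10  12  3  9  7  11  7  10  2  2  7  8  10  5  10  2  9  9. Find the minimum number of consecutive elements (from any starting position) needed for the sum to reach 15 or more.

add 6: running sum 6 < 15
add 7: running sum 13 < 15
end 2: [7, 10] sum 17, len 2
end 3: [10, 12] sum 22, len 2
end 4: [12, 3] sum 15, len 2
end 5: [12, 3, 9] sum 24, len 3
end 6: [9, 7] sum 16, len 2
end 7: [7, 11] sum 18, len 2
end 8: [11, 7] sum 18, len 2
end 9: [7, 10] sum 17, len 2
end 10: [7, 10, 2] sum 19, len 3
end 11: [7, 10, 2, 2] sum 21, len 4
end 12: [10, 2, 2, 7] sum 21, len 4
end 13: [7, 8] sum 15, len 2
end 14: [8, 10] sum 18, len 2
end 15: [10, 5] sum 15, len 2
end 16: [5, 10] sum 15, len 2
end 17: [5, 10, 2] sum 17, len 3
end 18: [10, 2, 9] sum 21, len 3
end 19: [9, 9] sum 18, len 2
Shortest qualifying length: 2.

2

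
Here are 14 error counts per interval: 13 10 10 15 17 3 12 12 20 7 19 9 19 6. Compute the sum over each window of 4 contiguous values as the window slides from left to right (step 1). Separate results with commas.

13 10 10 15 → sum 48
10 10 15 17 → sum 52
10 15 17 3 → sum 45
15 17 3 12 → sum 47
17 3 12 12 → sum 44
3 12 12 20 → sum 47
12 12 20 7 → sum 51
12 20 7 19 → sum 58
20 7 19 9 → sum 55
7 19 9 19 → sum 54
19 9 19 6 → sum 53

48, 52, 45, 47, 44, 47, 51, 58, 55, 54, 53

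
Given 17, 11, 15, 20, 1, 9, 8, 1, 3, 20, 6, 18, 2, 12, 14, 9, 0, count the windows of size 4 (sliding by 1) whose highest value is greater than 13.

17 11 15 20 → max 20  > 13 ✓
11 15 20 1 → max 20  > 13 ✓
15 20 1 9 → max 20  > 13 ✓
20 1 9 8 → max 20  > 13 ✓
1 9 8 1 → max 9
9 8 1 3 → max 9
8 1 3 20 → max 20  > 13 ✓
1 3 20 6 → max 20  > 13 ✓
3 20 6 18 → max 20  > 13 ✓
20 6 18 2 → max 20  > 13 ✓
6 18 2 12 → max 18  > 13 ✓
18 2 12 14 → max 18  > 13 ✓
2 12 14 9 → max 14  > 13 ✓
12 14 9 0 → max 14  > 13 ✓
12 windows satisfy the condition.

12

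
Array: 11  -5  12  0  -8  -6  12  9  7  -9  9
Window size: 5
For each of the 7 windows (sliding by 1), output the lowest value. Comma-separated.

11 -5 12 0 -8 → min -8
-5 12 0 -8 -6 → min -8
12 0 -8 -6 12 → min -8
0 -8 -6 12 9 → min -8
-8 -6 12 9 7 → min -8
-6 12 9 7 -9 → min -9
12 9 7 -9 9 → min -9

-8, -8, -8, -8, -8, -9, -9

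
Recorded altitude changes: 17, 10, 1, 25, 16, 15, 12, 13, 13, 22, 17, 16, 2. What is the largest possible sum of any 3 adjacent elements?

17 10 1 → sum 28
10 1 25 → sum 36
1 25 16 → sum 42
25 16 15 → sum 56
16 15 12 → sum 43
15 12 13 → sum 40
12 13 13 → sum 38
13 13 22 → sum 48
13 22 17 → sum 52
22 17 16 → sum 55
17 16 2 → sum 35
Largest of these is 56.

56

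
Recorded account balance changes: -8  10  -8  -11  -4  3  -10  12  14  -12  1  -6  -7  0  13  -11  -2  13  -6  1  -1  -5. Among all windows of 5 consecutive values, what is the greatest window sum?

[-8, 10, -8, -11, -4] → sum -21
[10, -8, -11, -4, 3] → sum -10
[-8, -11, -4, 3, -10] → sum -30
[-11, -4, 3, -10, 12] → sum -10
[-4, 3, -10, 12, 14] → sum 15
[3, -10, 12, 14, -12] → sum 7
[-10, 12, 14, -12, 1] → sum 5
[12, 14, -12, 1, -6] → sum 9
[14, -12, 1, -6, -7] → sum -10
[-12, 1, -6, -7, 0] → sum -24
[1, -6, -7, 0, 13] → sum 1
[-6, -7, 0, 13, -11] → sum -11
[-7, 0, 13, -11, -2] → sum -7
[0, 13, -11, -2, 13] → sum 13
[13, -11, -2, 13, -6] → sum 7
[-11, -2, 13, -6, 1] → sum -5
[-2, 13, -6, 1, -1] → sum 5
[13, -6, 1, -1, -5] → sum 2
Greatest of these is 15.

15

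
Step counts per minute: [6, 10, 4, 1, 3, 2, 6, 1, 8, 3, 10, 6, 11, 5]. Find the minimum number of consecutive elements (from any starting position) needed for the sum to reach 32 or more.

add 6: running sum 6 < 32
add 10: running sum 16 < 32
add 4: running sum 20 < 32
add 1: running sum 21 < 32
add 3: running sum 24 < 32
add 2: running sum 26 < 32
add 6: shortest ending here [6, 10, 4, 1, 3, 2, 6] sum 32, len 7
add 1: shortest ending here [6, 10, 4, 1, 3, 2, 6, 1] sum 33, len 8
add 8: shortest ending here [10, 4, 1, 3, 2, 6, 1, 8] sum 35, len 8
add 3: shortest ending here [10, 4, 1, 3, 2, 6, 1, 8, 3] sum 38, len 9
add 10: shortest ending here [3, 2, 6, 1, 8, 3, 10] sum 33, len 7
add 6: shortest ending here [6, 1, 8, 3, 10, 6] sum 34, len 6
add 11: shortest ending here [8, 3, 10, 6, 11] sum 38, len 5
add 5: shortest ending here [10, 6, 11, 5] sum 32, len 4
Shortest qualifying length: 4.

4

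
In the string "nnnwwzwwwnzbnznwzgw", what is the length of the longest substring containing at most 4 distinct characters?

17

Extend right; when distinct count exceeds 4, shrink from the left:
add n: window [n] (1 distinct), len 1
add n: window [n, n] (1 distinct), len 2
add n: window [n, n, n] (1 distinct), len 3
add w: window [n, n, n, w] (2 distinct), len 4
add w: window [n, n, n, w, w] (2 distinct), len 5
add z: window [n, n, n, w, w, z] (3 distinct), len 6
add w: window [n, n, n, w, w, z, w] (3 distinct), len 7
add w: window [n, n, n, w, w, z, w, w] (3 distinct), len 8
add w: window [n, n, n, w, w, z, w, w, w] (3 distinct), len 9
add n: window [n, n, n, w, w, z, w, w, w, n] (3 distinct), len 10
add z: window [n, n, n, w, w, z, w, w, w, n, z] (3 distinct), len 11
add b: window [n, n, n, w, w, z, w, w, w, n, z, b] (4 distinct), len 12
add n: window [n, n, n, w, w, z, w, w, w, n, z, b, n] (4 distinct), len 13
add z: window [n, n, n, w, w, z, w, w, w, n, z, b, n, z] (4 distinct), len 14
add n: window [n, n, n, w, w, z, w, w, w, n, z, b, n, z, n] (4 distinct), len 15
add w: window [n, n, n, w, w, z, w, w, w, n, z, b, n, z, n, w] (4 distinct), len 16
add z: window [n, n, n, w, w, z, w, w, w, n, z, b, n, z, n, w, z] (4 distinct), len 17
add g: window [n, z, n, w, z, g] (4 distinct), len 6
add w: window [n, z, n, w, z, g, w] (4 distinct), len 7
Longest length with ≤4 distinct: 17.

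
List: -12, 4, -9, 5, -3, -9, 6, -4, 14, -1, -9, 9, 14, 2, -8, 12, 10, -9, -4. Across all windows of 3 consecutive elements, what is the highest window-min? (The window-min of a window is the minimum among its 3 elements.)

2

Each size-3 window and its min:
(-12, 4, -9) → min -12
(4, -9, 5) → min -9
(-9, 5, -3) → min -9
(5, -3, -9) → min -9
(-3, -9, 6) → min -9
(-9, 6, -4) → min -9
(6, -4, 14) → min -4
(-4, 14, -1) → min -4
(14, -1, -9) → min -9
(-1, -9, 9) → min -9
(-9, 9, 14) → min -9
(9, 14, 2) → min 2
(14, 2, -8) → min -8
(2, -8, 12) → min -8
(-8, 12, 10) → min -8
(12, 10, -9) → min -9
(10, -9, -4) → min -9
Highest of these is 2.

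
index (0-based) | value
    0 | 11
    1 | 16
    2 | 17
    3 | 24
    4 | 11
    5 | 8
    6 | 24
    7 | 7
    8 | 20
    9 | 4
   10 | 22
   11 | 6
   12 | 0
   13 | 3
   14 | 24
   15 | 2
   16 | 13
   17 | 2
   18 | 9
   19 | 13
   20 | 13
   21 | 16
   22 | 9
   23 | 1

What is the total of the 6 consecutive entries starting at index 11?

48

Elements at indices 11..16: 6, 0, 3, 24, 2, 13
sum(6, 0, 3, 24, 2, 13) = 48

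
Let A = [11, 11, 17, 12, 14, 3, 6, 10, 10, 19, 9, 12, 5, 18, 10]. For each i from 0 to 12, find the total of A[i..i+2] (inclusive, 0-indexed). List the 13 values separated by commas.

39, 40, 43, 29, 23, 19, 26, 39, 38, 40, 26, 35, 33

(11, 11, 17) → sum 39
(11, 17, 12) → sum 40
(17, 12, 14) → sum 43
(12, 14, 3) → sum 29
(14, 3, 6) → sum 23
(3, 6, 10) → sum 19
(6, 10, 10) → sum 26
(10, 10, 19) → sum 39
(10, 19, 9) → sum 38
(19, 9, 12) → sum 40
(9, 12, 5) → sum 26
(12, 5, 18) → sum 35
(5, 18, 10) → sum 33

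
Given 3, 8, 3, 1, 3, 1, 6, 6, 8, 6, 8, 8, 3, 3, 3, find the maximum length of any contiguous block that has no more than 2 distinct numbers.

add 3: window [3] (1 distinct), len 1
add 8: window [3, 8] (2 distinct), len 2
add 3: window [3, 8, 3] (2 distinct), len 3
add 1: window [3, 1] (2 distinct), len 2
add 3: window [3, 1, 3] (2 distinct), len 3
add 1: window [3, 1, 3, 1] (2 distinct), len 4
add 6: window [1, 6] (2 distinct), len 2
add 6: window [1, 6, 6] (2 distinct), len 3
add 8: window [6, 6, 8] (2 distinct), len 3
add 6: window [6, 6, 8, 6] (2 distinct), len 4
add 8: window [6, 6, 8, 6, 8] (2 distinct), len 5
add 8: window [6, 6, 8, 6, 8, 8] (2 distinct), len 6
add 3: window [8, 8, 3] (2 distinct), len 3
add 3: window [8, 8, 3, 3] (2 distinct), len 4
add 3: window [8, 8, 3, 3, 3] (2 distinct), len 5
Longest length with ≤2 distinct: 6.

6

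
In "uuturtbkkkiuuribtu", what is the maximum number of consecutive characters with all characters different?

[u] len 1
[u] len 1
[u, t] len 2
[t, u] len 2
[t, u, r] len 3
[u, r, t] len 3
[u, r, t, b] len 4
[u, r, t, b, k] len 5
[k] len 1
[k] len 1
[k, i] len 2
[k, i, u] len 3
[u] len 1
[u, r] len 2
[u, r, i] len 3
[u, r, i, b] len 4
[u, r, i, b, t] len 5
[r, i, b, t, u] len 5
Longest all-distinct length: 5.

5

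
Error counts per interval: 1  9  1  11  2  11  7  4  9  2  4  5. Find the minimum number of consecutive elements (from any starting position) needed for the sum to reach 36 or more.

6

add 1: running sum 1 < 36
add 9: running sum 10 < 36
add 1: running sum 11 < 36
add 11: running sum 22 < 36
add 2: running sum 24 < 36
add 11: running sum 35 < 36
end 6: [9, 1, 11, 2, 11, 7] sum 41, len 6
end 7: [1, 11, 2, 11, 7, 4] sum 36, len 6
end 8: [11, 2, 11, 7, 4, 9] sum 44, len 6
end 9: [11, 2, 11, 7, 4, 9, 2] sum 46, len 7
end 10: [11, 7, 4, 9, 2, 4] sum 37, len 6
end 11: [11, 7, 4, 9, 2, 4, 5] sum 42, len 7
Shortest qualifying length: 6.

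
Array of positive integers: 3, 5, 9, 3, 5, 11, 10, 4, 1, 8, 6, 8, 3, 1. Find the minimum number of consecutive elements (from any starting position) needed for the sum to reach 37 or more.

5

Extend right; whenever the sum reaches 37, record the length and shrink from the left:
add 3: running sum 3 < 37
add 5: running sum 8 < 37
add 9: running sum 17 < 37
add 3: running sum 20 < 37
add 5: running sum 25 < 37
add 11: running sum 36 < 37
add 10: shortest ending here [9, 3, 5, 11, 10] sum 38, len 5
add 4: shortest ending here [9, 3, 5, 11, 10, 4] sum 42, len 6
add 1: shortest ending here [9, 3, 5, 11, 10, 4, 1] sum 43, len 7
add 8: shortest ending here [5, 11, 10, 4, 1, 8] sum 39, len 6
add 6: shortest ending here [11, 10, 4, 1, 8, 6] sum 40, len 6
add 8: shortest ending here [10, 4, 1, 8, 6, 8] sum 37, len 6
add 3: shortest ending here [10, 4, 1, 8, 6, 8, 3] sum 40, len 7
add 1: shortest ending here [10, 4, 1, 8, 6, 8, 3, 1] sum 41, len 8
Shortest qualifying length: 5.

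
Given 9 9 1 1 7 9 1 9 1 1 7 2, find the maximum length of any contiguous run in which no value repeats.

[9] len 1
[9] len 1
[9, 1] len 2
[1] len 1
[1, 7] len 2
[1, 7, 9] len 3
[7, 9, 1] len 3
[1, 9] len 2
[9, 1] len 2
[1] len 1
[1, 7] len 2
[1, 7, 2] len 3
Longest all-distinct length: 3.

3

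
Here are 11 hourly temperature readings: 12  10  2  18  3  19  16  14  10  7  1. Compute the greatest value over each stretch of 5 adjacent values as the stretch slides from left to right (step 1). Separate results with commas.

18, 19, 19, 19, 19, 19, 16

[12, 10, 2, 18, 3] → max 18
[10, 2, 18, 3, 19] → max 19
[2, 18, 3, 19, 16] → max 19
[18, 3, 19, 16, 14] → max 19
[3, 19, 16, 14, 10] → max 19
[19, 16, 14, 10, 7] → max 19
[16, 14, 10, 7, 1] → max 16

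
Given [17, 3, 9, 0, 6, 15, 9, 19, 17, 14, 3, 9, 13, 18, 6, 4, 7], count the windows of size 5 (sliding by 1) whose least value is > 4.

[17, 3, 9, 0, 6] → min 0
[3, 9, 0, 6, 15] → min 0
[9, 0, 6, 15, 9] → min 0
[0, 6, 15, 9, 19] → min 0
[6, 15, 9, 19, 17] → min 6  > 4 ✓
[15, 9, 19, 17, 14] → min 9  > 4 ✓
[9, 19, 17, 14, 3] → min 3
[19, 17, 14, 3, 9] → min 3
[17, 14, 3, 9, 13] → min 3
[14, 3, 9, 13, 18] → min 3
[3, 9, 13, 18, 6] → min 3
[9, 13, 18, 6, 4] → min 4
[13, 18, 6, 4, 7] → min 4
2 windows satisfy the condition.

2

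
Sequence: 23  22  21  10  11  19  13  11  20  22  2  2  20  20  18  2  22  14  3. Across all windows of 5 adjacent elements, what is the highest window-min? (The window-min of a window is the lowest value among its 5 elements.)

23 22 21 10 11 → min 10
22 21 10 11 19 → min 10
21 10 11 19 13 → min 10
10 11 19 13 11 → min 10
11 19 13 11 20 → min 11
19 13 11 20 22 → min 11
13 11 20 22 2 → min 2
11 20 22 2 2 → min 2
20 22 2 2 20 → min 2
22 2 2 20 20 → min 2
2 2 20 20 18 → min 2
2 20 20 18 2 → min 2
20 20 18 2 22 → min 2
20 18 2 22 14 → min 2
18 2 22 14 3 → min 2
Highest of these is 11.

11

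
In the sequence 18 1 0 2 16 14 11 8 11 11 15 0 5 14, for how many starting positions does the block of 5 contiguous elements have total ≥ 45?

6

18 1 0 2 16 → sum 37
1 0 2 16 14 → sum 33
0 2 16 14 11 → sum 43
2 16 14 11 8 → sum 51  ≥ 45 ✓
16 14 11 8 11 → sum 60  ≥ 45 ✓
14 11 8 11 11 → sum 55  ≥ 45 ✓
11 8 11 11 15 → sum 56  ≥ 45 ✓
8 11 11 15 0 → sum 45  ≥ 45 ✓
11 11 15 0 5 → sum 42
11 15 0 5 14 → sum 45  ≥ 45 ✓
6 windows satisfy the condition.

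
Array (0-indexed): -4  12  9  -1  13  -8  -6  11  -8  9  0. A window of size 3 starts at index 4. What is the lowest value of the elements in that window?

-8

Elements at indices 4..6: 13, -8, -6
min(13, -8, -6) = -8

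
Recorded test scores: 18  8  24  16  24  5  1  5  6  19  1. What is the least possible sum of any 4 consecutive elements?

18 8 24 16 → sum 66
8 24 16 24 → sum 72
24 16 24 5 → sum 69
16 24 5 1 → sum 46
24 5 1 5 → sum 35
5 1 5 6 → sum 17
1 5 6 19 → sum 31
5 6 19 1 → sum 31
Least of these is 17.

17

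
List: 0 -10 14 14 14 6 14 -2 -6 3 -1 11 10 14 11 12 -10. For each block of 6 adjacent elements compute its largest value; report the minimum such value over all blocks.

Each size-6 window and its max:
(0, -10, 14, 14, 14, 6) → max 14
(-10, 14, 14, 14, 6, 14) → max 14
(14, 14, 14, 6, 14, -2) → max 14
(14, 14, 6, 14, -2, -6) → max 14
(14, 6, 14, -2, -6, 3) → max 14
(6, 14, -2, -6, 3, -1) → max 14
(14, -2, -6, 3, -1, 11) → max 14
(-2, -6, 3, -1, 11, 10) → max 11
(-6, 3, -1, 11, 10, 14) → max 14
(3, -1, 11, 10, 14, 11) → max 14
(-1, 11, 10, 14, 11, 12) → max 14
(11, 10, 14, 11, 12, -10) → max 14
Minimum of these is 11.

11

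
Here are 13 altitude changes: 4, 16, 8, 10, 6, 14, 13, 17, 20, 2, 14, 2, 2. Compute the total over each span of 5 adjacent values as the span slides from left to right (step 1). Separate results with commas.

4 16 8 10 6 → sum 44
16 8 10 6 14 → sum 54
8 10 6 14 13 → sum 51
10 6 14 13 17 → sum 60
6 14 13 17 20 → sum 70
14 13 17 20 2 → sum 66
13 17 20 2 14 → sum 66
17 20 2 14 2 → sum 55
20 2 14 2 2 → sum 40

44, 54, 51, 60, 70, 66, 66, 55, 40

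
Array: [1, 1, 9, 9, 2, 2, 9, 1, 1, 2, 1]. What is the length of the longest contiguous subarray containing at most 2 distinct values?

add 1: window [1] (1 distinct), len 1
add 1: window [1, 1] (1 distinct), len 2
add 9: window [1, 1, 9] (2 distinct), len 3
add 9: window [1, 1, 9, 9] (2 distinct), len 4
add 2: window [9, 9, 2] (2 distinct), len 3
add 2: window [9, 9, 2, 2] (2 distinct), len 4
add 9: window [9, 9, 2, 2, 9] (2 distinct), len 5
add 1: window [9, 1] (2 distinct), len 2
add 1: window [9, 1, 1] (2 distinct), len 3
add 2: window [1, 1, 2] (2 distinct), len 3
add 1: window [1, 1, 2, 1] (2 distinct), len 4
Longest length with ≤2 distinct: 5.

5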